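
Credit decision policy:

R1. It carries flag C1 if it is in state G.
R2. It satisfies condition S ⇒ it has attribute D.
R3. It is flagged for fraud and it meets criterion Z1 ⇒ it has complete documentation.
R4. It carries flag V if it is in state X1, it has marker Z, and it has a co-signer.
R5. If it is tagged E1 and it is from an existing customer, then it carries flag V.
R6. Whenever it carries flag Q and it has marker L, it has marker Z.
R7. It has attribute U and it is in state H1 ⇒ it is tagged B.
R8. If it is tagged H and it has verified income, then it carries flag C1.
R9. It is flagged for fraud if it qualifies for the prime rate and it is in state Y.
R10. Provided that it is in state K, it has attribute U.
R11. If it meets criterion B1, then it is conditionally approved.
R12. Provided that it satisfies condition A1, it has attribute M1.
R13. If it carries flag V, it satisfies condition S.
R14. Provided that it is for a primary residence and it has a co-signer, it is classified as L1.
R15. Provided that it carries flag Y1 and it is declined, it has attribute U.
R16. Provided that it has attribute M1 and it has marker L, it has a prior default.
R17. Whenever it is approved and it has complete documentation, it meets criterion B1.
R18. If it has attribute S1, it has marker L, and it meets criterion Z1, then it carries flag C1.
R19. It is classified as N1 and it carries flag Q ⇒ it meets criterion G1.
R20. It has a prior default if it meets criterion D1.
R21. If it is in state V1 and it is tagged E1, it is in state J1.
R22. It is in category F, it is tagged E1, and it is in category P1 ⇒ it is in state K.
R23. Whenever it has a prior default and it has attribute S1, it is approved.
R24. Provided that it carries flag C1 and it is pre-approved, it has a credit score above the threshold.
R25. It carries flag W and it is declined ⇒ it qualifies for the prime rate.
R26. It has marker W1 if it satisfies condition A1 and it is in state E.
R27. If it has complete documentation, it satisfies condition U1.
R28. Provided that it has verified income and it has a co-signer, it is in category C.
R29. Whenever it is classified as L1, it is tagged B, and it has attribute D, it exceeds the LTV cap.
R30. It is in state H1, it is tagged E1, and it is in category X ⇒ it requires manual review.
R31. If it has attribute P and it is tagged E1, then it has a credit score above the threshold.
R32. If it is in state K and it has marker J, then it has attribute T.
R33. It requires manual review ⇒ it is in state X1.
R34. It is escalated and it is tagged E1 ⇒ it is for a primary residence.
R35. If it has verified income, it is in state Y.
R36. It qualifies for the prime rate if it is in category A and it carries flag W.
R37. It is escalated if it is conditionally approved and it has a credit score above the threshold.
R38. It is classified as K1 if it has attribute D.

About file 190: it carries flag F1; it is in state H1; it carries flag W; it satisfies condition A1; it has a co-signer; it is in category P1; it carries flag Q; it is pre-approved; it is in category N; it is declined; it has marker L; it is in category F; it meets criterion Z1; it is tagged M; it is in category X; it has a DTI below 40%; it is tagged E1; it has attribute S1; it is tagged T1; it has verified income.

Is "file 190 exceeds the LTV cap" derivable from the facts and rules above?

By R6 (it carries flag Q, it has marker L): it has marker Z.
By R12 (it satisfies condition A1): it has attribute M1.
By R16 (it has attribute M1, it has marker L): it has a prior default.
By R18 (it has attribute S1, it has marker L, it meets criterion Z1): it carries flag C1.
By R22 (it is in category F, it is tagged E1, it is in category P1): it is in state K.
By R23 (it has a prior default, it has attribute S1): it is approved.
By R24 (it carries flag C1, it is pre-approved): it has a credit score above the threshold.
By R25 (it carries flag W, it is declined): it qualifies for the prime rate.
By R30 (it is in state H1, it is tagged E1, it is in category X): it requires manual review.
By R33 (it requires manual review): it is in state X1.
By R35 (it has verified income): it is in state Y.
By R4 (it is in state X1, it has marker Z, it has a co-signer): it carries flag V.
By R9 (it qualifies for the prime rate, it is in state Y): it is flagged for fraud.
By R10 (it is in state K): it has attribute U.
By R13 (it carries flag V): it satisfies condition S.
By R2 (it satisfies condition S): it has attribute D.
By R3 (it is flagged for fraud, it meets criterion Z1): it has complete documentation.
By R7 (it has attribute U, it is in state H1): it is tagged B.
By R17 (it is approved, it has complete documentation): it meets criterion B1.
By R11 (it meets criterion B1): it is conditionally approved.
By R37 (it is conditionally approved, it has a credit score above the threshold): it is escalated.
By R34 (it is escalated, it is tagged E1): it is for a primary residence.
By R14 (it is for a primary residence, it has a co-signer): it is classified as L1.
By R29 (it is classified as L1, it is tagged B, it has attribute D): it exceeds the LTV cap.

Yes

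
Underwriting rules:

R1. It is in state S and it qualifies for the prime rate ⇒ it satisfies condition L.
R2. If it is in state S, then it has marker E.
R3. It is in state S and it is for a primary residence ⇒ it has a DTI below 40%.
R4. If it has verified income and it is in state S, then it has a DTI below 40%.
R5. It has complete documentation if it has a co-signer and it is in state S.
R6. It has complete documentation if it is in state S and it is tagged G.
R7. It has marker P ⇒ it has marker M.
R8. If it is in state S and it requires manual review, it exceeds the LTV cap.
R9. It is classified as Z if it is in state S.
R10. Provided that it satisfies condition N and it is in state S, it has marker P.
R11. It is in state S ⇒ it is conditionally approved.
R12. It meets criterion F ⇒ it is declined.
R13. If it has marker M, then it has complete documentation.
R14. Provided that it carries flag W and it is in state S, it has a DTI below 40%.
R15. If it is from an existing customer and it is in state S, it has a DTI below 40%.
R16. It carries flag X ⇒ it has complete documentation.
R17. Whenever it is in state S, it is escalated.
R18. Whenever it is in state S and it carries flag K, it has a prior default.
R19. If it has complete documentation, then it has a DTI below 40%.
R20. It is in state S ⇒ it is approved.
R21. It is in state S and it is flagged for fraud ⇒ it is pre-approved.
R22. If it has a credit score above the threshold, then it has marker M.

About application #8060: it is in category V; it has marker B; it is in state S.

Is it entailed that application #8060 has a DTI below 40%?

No

Forward chaining from the given facts derives: has marker E, is classified as Z, is conditionally approved, is escalated, is approved.
Rules concluding "it has a DTI below 40%": R3 needs "it is for a primary residence"; R4 needs "it has verified income"; R14 needs "it carries flag W"; R15 needs "it is from an existing customer"; R19 needs "it has complete documentation" — none of these are established.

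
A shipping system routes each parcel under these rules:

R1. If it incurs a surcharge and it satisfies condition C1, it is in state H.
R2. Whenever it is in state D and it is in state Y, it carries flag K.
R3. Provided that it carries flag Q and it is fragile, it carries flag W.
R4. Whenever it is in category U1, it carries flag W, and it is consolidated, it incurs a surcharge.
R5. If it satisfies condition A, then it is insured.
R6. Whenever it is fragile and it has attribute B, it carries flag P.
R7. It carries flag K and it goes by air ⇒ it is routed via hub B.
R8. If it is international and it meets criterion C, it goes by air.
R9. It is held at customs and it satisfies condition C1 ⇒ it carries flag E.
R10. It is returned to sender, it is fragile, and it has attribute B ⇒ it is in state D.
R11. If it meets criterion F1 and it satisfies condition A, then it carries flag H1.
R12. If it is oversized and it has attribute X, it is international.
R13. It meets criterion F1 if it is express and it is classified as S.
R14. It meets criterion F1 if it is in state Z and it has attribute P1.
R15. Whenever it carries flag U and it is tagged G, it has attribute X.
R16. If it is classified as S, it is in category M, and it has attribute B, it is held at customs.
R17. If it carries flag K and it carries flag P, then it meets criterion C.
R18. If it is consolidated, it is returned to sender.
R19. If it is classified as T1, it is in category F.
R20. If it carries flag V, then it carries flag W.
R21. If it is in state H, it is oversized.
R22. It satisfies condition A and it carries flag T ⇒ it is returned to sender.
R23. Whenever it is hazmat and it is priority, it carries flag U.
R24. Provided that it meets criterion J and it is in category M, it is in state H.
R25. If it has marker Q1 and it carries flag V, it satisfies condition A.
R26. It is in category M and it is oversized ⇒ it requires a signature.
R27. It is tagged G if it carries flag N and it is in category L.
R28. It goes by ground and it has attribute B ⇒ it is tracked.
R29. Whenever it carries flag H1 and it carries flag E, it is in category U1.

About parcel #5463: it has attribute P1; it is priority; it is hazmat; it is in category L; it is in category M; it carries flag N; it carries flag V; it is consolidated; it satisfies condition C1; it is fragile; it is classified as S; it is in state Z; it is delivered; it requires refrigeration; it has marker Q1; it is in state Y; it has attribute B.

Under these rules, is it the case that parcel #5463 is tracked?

Forward chaining from the given facts derives: carries flag P, meets criterion F1, is held at customs, is returned to sender, carries flag W, carries flag U, satisfies condition A, is tagged G, is insured, carries flag E, is in state D, carries flag H1, has attribute X, is in category U1, carries flag K, incurs a surcharge, meets criterion C, is in state H, is oversized, requires a signature, is international, goes by air, is routed via hub B.
The only rule concluding "it is tracked" is R28, which needs "it goes by ground"; that is never established.

No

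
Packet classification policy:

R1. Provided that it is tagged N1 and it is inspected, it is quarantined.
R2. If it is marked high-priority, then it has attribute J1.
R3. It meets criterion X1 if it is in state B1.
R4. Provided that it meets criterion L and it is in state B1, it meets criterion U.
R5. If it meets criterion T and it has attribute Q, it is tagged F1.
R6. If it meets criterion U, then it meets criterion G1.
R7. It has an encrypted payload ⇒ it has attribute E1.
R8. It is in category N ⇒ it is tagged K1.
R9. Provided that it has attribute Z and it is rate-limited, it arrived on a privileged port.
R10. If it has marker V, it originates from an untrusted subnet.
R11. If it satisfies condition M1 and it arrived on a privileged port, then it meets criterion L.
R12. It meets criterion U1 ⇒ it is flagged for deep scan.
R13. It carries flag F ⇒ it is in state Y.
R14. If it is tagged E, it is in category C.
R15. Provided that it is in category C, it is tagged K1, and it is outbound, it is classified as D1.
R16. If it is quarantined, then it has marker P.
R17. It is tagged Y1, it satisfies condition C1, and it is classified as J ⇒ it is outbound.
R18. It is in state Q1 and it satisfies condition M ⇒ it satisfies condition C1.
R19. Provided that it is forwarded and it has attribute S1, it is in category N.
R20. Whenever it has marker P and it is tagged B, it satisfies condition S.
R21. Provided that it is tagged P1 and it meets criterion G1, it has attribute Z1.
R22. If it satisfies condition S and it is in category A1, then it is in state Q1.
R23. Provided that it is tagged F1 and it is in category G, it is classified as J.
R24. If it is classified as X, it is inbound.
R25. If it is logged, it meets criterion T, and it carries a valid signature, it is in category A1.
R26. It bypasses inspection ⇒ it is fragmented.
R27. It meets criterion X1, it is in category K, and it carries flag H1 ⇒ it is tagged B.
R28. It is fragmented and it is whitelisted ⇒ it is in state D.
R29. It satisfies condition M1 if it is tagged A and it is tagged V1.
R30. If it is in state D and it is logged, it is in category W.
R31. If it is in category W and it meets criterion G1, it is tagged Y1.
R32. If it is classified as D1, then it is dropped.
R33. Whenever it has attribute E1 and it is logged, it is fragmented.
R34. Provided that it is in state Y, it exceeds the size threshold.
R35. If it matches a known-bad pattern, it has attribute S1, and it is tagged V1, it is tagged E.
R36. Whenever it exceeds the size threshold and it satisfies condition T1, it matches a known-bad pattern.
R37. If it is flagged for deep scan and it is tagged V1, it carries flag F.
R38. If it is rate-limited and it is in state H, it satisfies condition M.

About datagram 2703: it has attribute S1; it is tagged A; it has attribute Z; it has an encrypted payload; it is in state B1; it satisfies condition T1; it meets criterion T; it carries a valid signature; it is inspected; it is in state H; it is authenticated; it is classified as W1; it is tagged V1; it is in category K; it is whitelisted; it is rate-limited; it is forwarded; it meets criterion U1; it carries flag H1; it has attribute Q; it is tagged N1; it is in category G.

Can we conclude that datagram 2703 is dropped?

Forward chaining from the given facts derives: is quarantined, meets criterion X1, is tagged F1, has attribute E1, arrived on a privileged port, is flagged for deep scan, has marker P, is in category N, is classified as J, is tagged B, satisfies condition M1, carries flag F, satisfies condition M, is tagged K1, meets criterion L, is in state Y, satisfies condition S, exceeds the size threshold, matches a known-bad pattern, meets criterion U, meets criterion G1, is tagged E, is in category C.
The only rule concluding "it is dropped" is R32, which needs "it is classified as D1"; that is never established.

No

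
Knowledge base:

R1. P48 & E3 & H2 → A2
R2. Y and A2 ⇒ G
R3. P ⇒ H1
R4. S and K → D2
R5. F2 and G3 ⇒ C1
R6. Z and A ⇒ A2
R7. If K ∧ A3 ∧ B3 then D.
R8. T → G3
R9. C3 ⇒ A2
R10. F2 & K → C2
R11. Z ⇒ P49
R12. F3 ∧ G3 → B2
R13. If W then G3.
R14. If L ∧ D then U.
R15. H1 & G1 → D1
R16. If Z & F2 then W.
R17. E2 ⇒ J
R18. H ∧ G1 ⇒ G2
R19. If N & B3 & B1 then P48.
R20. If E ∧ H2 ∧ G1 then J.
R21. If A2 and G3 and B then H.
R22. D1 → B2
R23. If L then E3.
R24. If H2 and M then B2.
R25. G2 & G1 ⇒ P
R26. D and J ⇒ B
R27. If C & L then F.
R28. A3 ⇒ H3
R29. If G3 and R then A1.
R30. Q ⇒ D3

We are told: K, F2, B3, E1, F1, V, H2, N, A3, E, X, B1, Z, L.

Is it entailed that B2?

No

Forward chaining from the given facts derives: D, C2, P49, U, W, P48, E3, H3, A2, G3, C1.
Rules concluding B2: R12 needs F3; R22 needs D1; R24 needs M — none of these are established.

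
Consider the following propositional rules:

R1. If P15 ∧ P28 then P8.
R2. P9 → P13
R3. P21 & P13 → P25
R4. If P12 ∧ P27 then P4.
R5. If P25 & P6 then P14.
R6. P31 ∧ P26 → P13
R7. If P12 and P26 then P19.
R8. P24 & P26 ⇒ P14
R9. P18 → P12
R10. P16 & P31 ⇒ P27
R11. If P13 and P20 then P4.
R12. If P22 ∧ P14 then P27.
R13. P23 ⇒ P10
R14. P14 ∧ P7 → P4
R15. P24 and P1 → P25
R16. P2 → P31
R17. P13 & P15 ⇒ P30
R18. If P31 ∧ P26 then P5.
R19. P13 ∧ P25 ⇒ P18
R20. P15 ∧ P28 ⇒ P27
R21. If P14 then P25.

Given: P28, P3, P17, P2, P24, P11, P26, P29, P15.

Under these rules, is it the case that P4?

P14  (by R8: P24, P26)
P31  (by R16: P2)
P27  (by R20: P15, P28)
P25  (by R21: P14)
P13  (by R6: P31, P26)
P18  (by R19: P13, P25)
P12  (by R9: P18)
P4  (by R4: P12, P27)

Yes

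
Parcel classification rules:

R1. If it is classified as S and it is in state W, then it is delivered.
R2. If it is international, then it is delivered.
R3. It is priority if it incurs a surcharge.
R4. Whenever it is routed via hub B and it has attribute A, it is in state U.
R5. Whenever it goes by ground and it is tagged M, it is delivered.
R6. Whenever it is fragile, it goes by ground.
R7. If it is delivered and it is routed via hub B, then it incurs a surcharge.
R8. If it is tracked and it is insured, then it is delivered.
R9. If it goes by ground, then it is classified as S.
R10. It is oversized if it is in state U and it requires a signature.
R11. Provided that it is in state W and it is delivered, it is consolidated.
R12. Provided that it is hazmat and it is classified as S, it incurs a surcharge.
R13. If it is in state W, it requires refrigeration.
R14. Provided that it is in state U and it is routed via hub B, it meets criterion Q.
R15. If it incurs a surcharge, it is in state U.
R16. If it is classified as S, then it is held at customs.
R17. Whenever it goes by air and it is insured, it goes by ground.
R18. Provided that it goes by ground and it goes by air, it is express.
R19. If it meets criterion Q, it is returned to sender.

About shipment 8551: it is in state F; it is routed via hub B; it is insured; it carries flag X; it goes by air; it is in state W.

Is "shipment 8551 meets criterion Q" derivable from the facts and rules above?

By R17 (it goes by air, it is insured): it goes by ground.
By R9 (it goes by ground): it is classified as S.
By R1 (it is classified as S, it is in state W): it is delivered.
By R7 (it is delivered, it is routed via hub B): it incurs a surcharge.
By R15 (it incurs a surcharge): it is in state U.
By R14 (it is in state U, it is routed via hub B): it meets criterion Q.

Yes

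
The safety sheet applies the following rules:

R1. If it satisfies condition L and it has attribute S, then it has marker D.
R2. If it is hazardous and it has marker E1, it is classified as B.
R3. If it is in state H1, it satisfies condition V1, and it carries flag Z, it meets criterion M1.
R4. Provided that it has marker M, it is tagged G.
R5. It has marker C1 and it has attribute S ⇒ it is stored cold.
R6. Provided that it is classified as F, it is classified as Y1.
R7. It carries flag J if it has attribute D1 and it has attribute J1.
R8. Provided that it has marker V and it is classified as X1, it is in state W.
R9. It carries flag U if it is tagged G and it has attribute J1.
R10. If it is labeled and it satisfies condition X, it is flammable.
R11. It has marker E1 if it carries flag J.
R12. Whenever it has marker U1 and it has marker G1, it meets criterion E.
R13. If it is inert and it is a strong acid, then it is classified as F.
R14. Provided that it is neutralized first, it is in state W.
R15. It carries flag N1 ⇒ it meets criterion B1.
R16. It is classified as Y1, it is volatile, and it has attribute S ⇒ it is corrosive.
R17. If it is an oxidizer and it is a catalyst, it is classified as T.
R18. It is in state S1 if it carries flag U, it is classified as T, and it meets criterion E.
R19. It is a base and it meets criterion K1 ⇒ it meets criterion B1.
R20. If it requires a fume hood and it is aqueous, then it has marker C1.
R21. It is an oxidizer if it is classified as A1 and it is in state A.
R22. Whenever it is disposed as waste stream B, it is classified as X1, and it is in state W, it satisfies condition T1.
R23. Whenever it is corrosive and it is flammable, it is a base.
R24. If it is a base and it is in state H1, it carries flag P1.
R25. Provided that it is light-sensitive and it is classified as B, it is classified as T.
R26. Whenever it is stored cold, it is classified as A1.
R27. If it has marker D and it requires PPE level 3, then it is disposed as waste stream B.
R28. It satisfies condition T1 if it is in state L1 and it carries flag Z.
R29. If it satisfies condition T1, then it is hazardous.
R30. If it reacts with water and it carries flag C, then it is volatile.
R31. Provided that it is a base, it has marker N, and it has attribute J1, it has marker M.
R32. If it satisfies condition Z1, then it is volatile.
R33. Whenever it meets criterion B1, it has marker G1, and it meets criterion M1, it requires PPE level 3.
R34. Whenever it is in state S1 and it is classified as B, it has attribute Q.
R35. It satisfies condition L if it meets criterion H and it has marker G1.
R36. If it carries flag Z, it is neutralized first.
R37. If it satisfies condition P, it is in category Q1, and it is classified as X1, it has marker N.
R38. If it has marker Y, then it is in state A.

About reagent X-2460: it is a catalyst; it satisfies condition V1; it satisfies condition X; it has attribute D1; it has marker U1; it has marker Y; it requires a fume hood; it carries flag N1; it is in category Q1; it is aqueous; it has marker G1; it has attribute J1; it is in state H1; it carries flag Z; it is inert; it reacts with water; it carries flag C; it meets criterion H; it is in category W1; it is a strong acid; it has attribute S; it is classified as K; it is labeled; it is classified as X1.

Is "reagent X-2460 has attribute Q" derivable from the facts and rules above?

Forward chaining from the given facts derives: meets criterion M1, carries flag J, is flammable, has marker E1, meets criterion E, is classified as F, meets criterion B1, has marker C1, is volatile, requires PPE level 3, satisfies condition L, is neutralized first, is in state A, has marker D, is stored cold, is classified as Y1, is in state W, is corrosive, is a base, carries flag P1, is classified as A1, is disposed as waste stream B, is an oxidizer, satisfies condition T1, is hazardous, is classified as B, is classified as T.
The only rule concluding "it has attribute Q" is R34, which needs "it is in state S1"; that is never established.

No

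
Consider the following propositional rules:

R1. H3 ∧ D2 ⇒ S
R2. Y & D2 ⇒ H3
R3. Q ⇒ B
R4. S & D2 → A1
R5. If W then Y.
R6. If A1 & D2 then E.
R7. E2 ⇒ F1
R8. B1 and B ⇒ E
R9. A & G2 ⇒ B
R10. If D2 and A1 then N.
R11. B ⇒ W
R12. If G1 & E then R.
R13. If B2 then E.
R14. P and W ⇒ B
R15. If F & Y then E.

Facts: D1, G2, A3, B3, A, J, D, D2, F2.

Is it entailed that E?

B  (by R9: A, G2)
W  (by R11: B)
Y  (by R5: W)
H3  (by R2: Y, D2)
S  (by R1: H3, D2)
A1  (by R4: S, D2)
E  (by R6: A1, D2)

Yes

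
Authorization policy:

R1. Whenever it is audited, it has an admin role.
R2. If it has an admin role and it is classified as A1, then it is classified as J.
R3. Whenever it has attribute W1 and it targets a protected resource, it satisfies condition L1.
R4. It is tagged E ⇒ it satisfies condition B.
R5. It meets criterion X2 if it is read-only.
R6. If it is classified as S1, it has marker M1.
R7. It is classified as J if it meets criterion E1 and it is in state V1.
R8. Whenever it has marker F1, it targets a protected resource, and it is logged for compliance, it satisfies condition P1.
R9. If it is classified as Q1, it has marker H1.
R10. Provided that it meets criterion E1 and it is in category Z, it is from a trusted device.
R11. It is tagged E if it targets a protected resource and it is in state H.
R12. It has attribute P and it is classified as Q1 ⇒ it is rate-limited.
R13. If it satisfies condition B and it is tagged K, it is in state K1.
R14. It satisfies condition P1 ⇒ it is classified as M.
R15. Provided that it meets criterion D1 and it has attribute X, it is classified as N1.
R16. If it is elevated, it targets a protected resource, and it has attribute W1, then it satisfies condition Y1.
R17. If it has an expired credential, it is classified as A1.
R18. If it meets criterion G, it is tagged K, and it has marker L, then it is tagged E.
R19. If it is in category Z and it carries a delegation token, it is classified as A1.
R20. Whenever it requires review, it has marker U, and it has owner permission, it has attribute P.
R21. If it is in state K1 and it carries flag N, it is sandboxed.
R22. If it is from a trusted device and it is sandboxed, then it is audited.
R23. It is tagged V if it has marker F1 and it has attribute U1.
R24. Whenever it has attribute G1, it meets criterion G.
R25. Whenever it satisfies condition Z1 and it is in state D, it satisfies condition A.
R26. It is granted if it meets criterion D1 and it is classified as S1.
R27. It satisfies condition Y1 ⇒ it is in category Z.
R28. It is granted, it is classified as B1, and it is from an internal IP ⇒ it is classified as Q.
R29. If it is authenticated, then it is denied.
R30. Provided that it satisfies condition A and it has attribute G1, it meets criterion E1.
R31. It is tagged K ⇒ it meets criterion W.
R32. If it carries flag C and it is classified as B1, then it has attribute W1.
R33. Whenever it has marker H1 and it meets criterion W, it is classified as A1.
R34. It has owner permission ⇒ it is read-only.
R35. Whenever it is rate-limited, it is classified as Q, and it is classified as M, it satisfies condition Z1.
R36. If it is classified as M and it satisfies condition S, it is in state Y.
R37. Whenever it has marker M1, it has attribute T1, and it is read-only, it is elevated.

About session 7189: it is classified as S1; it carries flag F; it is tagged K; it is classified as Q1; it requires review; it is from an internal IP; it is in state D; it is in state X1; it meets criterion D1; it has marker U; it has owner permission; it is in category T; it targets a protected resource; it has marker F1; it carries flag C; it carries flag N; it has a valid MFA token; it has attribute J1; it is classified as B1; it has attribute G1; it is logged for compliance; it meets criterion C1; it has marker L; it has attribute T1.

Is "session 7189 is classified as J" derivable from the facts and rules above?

By R6 (it is classified as S1): it has marker M1.
By R8 (it has marker F1, it targets a protected resource, it is logged for compliance): it satisfies condition P1.
By R9 (it is classified as Q1): it has marker H1.
By R14 (it satisfies condition P1): it is classified as M.
By R20 (it requires review, it has marker U, it has owner permission): it has attribute P.
By R24 (it has attribute G1): it meets criterion G.
By R26 (it meets criterion D1, it is classified as S1): it is granted.
By R28 (it is granted, it is classified as B1, it is from an internal IP): it is classified as Q.
By R31 (it is tagged K): it meets criterion W.
By R32 (it carries flag C, it is classified as B1): it has attribute W1.
By R33 (it has marker H1, it meets criterion W): it is classified as A1.
By R34 (it has owner permission): it is read-only.
By R37 (it has marker M1, it has attribute T1, it is read-only): it is elevated.
By R12 (it has attribute P, it is classified as Q1): it is rate-limited.
By R16 (it is elevated, it targets a protected resource, it has attribute W1): it satisfies condition Y1.
By R18 (it meets criterion G, it is tagged K, it has marker L): it is tagged E.
By R27 (it satisfies condition Y1): it is in category Z.
By R35 (it is rate-limited, it is classified as Q, it is classified as M): it satisfies condition Z1.
By R4 (it is tagged E): it satisfies condition B.
By R13 (it satisfies condition B, it is tagged K): it is in state K1.
By R21 (it is in state K1, it carries flag N): it is sandboxed.
By R25 (it satisfies condition Z1, it is in state D): it satisfies condition A.
By R30 (it satisfies condition A, it has attribute G1): it meets criterion E1.
By R10 (it meets criterion E1, it is in category Z): it is from a trusted device.
By R22 (it is from a trusted device, it is sandboxed): it is audited.
By R1 (it is audited): it has an admin role.
By R2 (it has an admin role, it is classified as A1): it is classified as J.

Yes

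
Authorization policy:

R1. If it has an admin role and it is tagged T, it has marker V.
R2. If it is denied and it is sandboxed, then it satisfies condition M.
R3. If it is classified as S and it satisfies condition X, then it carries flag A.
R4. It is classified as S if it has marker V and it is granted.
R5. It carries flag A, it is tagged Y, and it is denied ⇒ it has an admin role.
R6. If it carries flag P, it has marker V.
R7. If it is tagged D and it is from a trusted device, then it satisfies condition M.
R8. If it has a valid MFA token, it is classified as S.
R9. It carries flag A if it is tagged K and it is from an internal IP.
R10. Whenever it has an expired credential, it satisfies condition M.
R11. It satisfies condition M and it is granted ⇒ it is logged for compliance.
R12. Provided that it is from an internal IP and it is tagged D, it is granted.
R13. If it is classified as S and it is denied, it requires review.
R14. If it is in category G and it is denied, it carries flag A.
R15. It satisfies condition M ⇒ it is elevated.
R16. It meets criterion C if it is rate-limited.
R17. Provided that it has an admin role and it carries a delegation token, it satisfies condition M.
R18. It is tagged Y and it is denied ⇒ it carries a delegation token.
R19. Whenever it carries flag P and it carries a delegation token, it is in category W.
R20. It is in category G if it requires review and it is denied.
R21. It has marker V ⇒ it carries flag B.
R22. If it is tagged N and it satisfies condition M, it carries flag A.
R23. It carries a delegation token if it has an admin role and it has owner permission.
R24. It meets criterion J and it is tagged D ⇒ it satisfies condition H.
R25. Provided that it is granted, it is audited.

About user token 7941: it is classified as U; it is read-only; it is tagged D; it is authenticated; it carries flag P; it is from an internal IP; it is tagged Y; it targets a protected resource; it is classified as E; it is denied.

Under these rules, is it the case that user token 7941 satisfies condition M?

Yes

By R6 (it carries flag P): it has marker V.
By R12 (it is from an internal IP, it is tagged D): it is granted.
By R18 (it is tagged Y, it is denied): it carries a delegation token.
By R4 (it has marker V, it is granted): it is classified as S.
By R13 (it is classified as S, it is denied): it requires review.
By R20 (it requires review, it is denied): it is in category G.
By R14 (it is in category G, it is denied): it carries flag A.
By R5 (it carries flag A, it is tagged Y, it is denied): it has an admin role.
By R17 (it has an admin role, it carries a delegation token): it satisfies condition M.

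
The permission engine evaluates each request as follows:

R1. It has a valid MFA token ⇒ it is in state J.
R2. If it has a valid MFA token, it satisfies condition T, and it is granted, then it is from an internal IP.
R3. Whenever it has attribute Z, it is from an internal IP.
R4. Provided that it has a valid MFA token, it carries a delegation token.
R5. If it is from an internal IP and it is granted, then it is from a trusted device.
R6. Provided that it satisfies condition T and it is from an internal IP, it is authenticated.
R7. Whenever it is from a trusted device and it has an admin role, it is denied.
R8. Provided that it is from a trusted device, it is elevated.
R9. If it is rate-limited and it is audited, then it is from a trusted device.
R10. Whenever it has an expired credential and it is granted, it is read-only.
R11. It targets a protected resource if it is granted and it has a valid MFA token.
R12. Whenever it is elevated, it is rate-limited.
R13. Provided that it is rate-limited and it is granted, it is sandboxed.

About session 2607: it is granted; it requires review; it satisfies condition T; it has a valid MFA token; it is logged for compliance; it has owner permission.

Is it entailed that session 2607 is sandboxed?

By R2 (it has a valid MFA token, it satisfies condition T, it is granted): it is from an internal IP.
By R5 (it is from an internal IP, it is granted): it is from a trusted device.
By R8 (it is from a trusted device): it is elevated.
By R12 (it is elevated): it is rate-limited.
By R13 (it is rate-limited, it is granted): it is sandboxed.

Yes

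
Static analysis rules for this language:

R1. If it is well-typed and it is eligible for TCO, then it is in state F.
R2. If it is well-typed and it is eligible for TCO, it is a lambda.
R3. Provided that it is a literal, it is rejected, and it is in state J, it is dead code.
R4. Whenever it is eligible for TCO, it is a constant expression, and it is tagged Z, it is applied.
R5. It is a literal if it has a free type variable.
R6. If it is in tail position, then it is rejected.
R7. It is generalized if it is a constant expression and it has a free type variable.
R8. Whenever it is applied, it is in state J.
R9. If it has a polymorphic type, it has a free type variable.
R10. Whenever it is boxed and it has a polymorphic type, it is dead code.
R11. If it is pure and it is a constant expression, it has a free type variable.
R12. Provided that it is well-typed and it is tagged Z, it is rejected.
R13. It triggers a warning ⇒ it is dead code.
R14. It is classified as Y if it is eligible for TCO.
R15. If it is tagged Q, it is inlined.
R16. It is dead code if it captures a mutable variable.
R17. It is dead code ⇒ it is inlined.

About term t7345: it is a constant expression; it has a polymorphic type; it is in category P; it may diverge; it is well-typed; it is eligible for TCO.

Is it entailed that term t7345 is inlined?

No

Forward chaining from the given facts derives: is in state F, is a lambda, has a free type variable, is classified as Y, is a literal, is generalized.
Rules concluding "it is inlined": R15 needs "it is tagged Q"; R17 needs "it is dead code" — none of these are established.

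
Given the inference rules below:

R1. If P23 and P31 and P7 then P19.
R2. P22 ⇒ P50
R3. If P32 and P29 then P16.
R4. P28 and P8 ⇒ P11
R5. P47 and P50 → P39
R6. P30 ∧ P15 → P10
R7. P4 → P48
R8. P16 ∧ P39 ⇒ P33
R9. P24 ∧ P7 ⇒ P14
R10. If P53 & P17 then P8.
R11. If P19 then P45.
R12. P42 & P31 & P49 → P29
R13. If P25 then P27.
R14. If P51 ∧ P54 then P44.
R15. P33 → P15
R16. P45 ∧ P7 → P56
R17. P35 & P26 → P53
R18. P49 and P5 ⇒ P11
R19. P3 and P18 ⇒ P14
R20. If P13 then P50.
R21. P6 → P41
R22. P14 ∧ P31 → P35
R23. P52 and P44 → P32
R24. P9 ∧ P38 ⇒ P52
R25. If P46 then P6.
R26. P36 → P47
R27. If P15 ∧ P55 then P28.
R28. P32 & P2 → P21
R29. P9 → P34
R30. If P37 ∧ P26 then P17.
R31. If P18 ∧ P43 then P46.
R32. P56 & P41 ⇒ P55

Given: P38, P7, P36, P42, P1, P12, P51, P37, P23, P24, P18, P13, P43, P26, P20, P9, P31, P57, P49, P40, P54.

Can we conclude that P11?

Yes

P19  (by R1: P23, P31, P7)
P14  (by R9: P24, P7)
P45  (by R11: P19)
P29  (by R12: P42, P31, P49)
P44  (by R14: P51, P54)
P56  (by R16: P45, P7)
P50  (by R20: P13)
P35  (by R22: P14, P31)
P52  (by R24: P9, P38)
P47  (by R26: P36)
P17  (by R30: P37, P26)
P46  (by R31: P18, P43)
P39  (by R5: P47, P50)
P53  (by R17: P35, P26)
P32  (by R23: P52, P44)
P6  (by R25: P46)
P16  (by R3: P32, P29)
P33  (by R8: P16, P39)
P8  (by R10: P53, P17)
P15  (by R15: P33)
P41  (by R21: P6)
P55  (by R32: P56, P41)
P28  (by R27: P15, P55)
P11  (by R4: P28, P8)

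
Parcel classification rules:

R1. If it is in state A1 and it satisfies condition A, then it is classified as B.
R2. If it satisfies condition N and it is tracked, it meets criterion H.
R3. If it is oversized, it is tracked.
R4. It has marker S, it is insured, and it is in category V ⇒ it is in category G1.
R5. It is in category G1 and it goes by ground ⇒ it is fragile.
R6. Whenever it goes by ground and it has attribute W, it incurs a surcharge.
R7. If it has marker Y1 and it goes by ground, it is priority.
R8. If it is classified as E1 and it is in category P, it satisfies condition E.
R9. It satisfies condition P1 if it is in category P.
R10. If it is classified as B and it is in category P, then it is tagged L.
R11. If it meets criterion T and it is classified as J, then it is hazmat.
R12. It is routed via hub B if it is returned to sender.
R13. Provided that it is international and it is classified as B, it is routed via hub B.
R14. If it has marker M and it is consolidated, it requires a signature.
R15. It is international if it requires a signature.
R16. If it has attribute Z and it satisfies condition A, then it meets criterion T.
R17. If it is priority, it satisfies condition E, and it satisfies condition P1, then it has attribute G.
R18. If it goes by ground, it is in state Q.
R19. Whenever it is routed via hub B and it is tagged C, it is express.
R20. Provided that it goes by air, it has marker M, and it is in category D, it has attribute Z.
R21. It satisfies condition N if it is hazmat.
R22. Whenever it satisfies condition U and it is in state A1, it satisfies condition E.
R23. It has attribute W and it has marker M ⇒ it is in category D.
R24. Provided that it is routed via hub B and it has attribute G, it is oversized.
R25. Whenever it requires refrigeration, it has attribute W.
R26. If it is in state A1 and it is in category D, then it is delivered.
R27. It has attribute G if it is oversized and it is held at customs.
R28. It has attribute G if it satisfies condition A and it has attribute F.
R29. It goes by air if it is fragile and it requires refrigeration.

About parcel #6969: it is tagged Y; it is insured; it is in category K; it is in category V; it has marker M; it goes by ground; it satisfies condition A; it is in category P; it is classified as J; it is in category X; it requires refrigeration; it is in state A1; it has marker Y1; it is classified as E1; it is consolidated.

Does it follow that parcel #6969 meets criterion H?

Forward chaining from the given facts derives: is classified as B, is priority, satisfies condition E, satisfies condition P1, is tagged L, requires a signature, is international, has attribute G, is in state Q, has attribute W, incurs a surcharge, is routed via hub B, is in category D, is oversized, is delivered, is tracked.
The only rule concluding "it meets criterion H" is R2, which needs "it satisfies condition N"; that is never established.

No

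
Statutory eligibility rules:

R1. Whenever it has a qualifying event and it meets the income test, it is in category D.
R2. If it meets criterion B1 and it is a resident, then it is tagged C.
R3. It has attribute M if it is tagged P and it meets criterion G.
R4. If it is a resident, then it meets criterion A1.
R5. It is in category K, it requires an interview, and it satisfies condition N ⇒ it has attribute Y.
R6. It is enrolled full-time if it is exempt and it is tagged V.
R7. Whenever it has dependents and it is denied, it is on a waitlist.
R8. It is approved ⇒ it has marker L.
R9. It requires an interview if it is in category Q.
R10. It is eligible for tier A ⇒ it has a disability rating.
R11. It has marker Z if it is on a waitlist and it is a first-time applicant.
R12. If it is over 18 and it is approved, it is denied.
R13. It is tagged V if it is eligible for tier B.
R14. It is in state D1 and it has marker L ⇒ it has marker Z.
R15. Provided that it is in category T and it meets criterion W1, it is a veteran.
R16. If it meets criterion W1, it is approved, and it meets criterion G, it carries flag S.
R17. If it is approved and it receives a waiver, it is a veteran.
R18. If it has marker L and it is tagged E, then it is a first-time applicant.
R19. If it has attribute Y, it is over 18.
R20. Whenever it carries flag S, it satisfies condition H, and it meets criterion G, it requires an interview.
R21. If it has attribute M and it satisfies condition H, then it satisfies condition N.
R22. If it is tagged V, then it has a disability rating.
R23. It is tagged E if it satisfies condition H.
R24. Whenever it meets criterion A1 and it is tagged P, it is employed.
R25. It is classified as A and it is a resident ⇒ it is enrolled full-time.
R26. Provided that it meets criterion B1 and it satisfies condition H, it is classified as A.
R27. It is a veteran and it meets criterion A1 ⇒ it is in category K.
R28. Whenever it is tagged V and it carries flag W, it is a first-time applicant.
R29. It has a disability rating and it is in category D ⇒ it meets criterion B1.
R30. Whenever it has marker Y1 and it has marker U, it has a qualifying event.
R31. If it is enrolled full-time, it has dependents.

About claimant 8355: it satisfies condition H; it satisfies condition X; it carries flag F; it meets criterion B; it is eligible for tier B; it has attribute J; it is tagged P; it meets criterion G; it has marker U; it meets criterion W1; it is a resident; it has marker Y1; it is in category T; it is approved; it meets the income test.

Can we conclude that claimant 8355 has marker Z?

Yes

By R3 (it is tagged P, it meets criterion G): it has attribute M.
By R4 (it is a resident): it meets criterion A1.
By R8 (it is approved): it has marker L.
By R13 (it is eligible for tier B): it is tagged V.
By R15 (it is in category T, it meets criterion W1): it is a veteran.
By R16 (it meets criterion W1, it is approved, it meets criterion G): it carries flag S.
By R20 (it carries flag S, it satisfies condition H, it meets criterion G): it requires an interview.
By R21 (it has attribute M, it satisfies condition H): it satisfies condition N.
By R22 (it is tagged V): it has a disability rating.
By R23 (it satisfies condition H): it is tagged E.
By R27 (it is a veteran, it meets criterion A1): it is in category K.
By R30 (it has marker Y1, it has marker U): it has a qualifying event.
By R1 (it has a qualifying event, it meets the income test): it is in category D.
By R5 (it is in category K, it requires an interview, it satisfies condition N): it has attribute Y.
By R18 (it has marker L, it is tagged E): it is a first-time applicant.
By R19 (it has attribute Y): it is over 18.
By R29 (it has a disability rating, it is in category D): it meets criterion B1.
By R12 (it is over 18, it is approved): it is denied.
By R26 (it meets criterion B1, it satisfies condition H): it is classified as A.
By R25 (it is classified as A, it is a resident): it is enrolled full-time.
By R31 (it is enrolled full-time): it has dependents.
By R7 (it has dependents, it is denied): it is on a waitlist.
By R11 (it is on a waitlist, it is a first-time applicant): it has marker Z.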